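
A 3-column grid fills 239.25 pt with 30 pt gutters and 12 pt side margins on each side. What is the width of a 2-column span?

133.5 pt

Content width = 239.25 − 2·12 = 215.25 pt.
3 columns + 2 gutters: 3c + 2·30 = 215.25.
3c = 215.25 − 60 = 155.25, so c = 51.75 pt.
2-column span = 2·51.75 + 1·30 = 133.5 pt.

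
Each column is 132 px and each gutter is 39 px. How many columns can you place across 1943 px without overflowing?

11 columns: 11·132 + 10·39 = 1842 px ≤ 1943.
12 columns: 2013 px > 1943. So 11.

11 columns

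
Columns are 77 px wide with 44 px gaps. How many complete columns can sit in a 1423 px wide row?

12 columns

k columns need k·77 + (k−1)·44 = k·121 − 44.
k·121 − 44 ≤ 1423 → k ≤ 1467 / 121 ≈ 12.12, so k = 12.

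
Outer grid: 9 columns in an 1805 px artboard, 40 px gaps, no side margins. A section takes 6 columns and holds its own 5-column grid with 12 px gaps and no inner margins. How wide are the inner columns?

9 columns + 8 gaps: 9c + 8·40 = 1805.
9c = 1805 − 320 = 1485, so c = 165 px.
6 columns plus 5 gaps: 990 + 200 = 1190 px.
1190 − 4·12 = 1142; ÷5 gives d = 228.4 px.

228.4 px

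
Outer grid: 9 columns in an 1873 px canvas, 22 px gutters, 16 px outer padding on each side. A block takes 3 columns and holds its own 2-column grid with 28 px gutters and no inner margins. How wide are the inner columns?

285.5 px

Outer content = 1873 − 2·16 = 1841 px.
1841 − 8·22 = 1665; ÷9 gives c = 185 px.
3-column span = 3·185 + 2·22 = 599 px.
2 columns + 1 gutter: 2d + 1·28 = 599.
2d = 599 − 28 = 571, so d = 285.5 px.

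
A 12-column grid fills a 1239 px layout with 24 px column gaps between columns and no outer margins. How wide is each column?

Subtracting 11 column gaps of 24 leaves 975 for 12 columns, so c = 81.25 px.

81.25 px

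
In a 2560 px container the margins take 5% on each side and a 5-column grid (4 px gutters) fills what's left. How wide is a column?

457.6 px

Margins: 5% × 2560 = 128 px each, so content = 2560 − 256 = 2304 px.
5 columns + 4 gutters: 5c + 4·4 = 2304.
5c = 2304 − 16 = 2288, so c = 457.6 px.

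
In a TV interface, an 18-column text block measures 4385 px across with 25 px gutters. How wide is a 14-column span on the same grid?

3405 px

4385 − 17·25 = 3960; ÷18 gives c = 220 px.
14 columns plus 13 gutters: 3080 + 325 = 3405 px.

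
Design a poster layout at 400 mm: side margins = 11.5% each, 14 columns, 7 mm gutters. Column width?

15.5 mm

Each margin = 11.5% of 400 = 46 mm; content = 400 − 2·46 = 308 mm.
14c + 13·7 = 308 → 14c = 217 → c = 15.5 mm.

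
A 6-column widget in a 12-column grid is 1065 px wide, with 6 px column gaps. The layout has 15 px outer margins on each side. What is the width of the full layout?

6 columns + 5 column gaps: 6c + 5·6 = 1065.
6c = 1065 − 30 = 1035, so c = 172.5 px.
Total width: 2·15 + 12·172.5 + 11·6 = 2166 px.

2166 px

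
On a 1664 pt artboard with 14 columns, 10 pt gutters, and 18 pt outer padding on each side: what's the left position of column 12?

1305 pt

Take off 36 pt of margins, leaving 1628 pt.
1628 − 13·10 = 1498; ÷14 gives c = 107 pt.
Column 12 starts at margin + 11·(column + gutter) = 18 + 11·117 = 1305 pt.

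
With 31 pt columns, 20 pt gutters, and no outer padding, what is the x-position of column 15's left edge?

714 pt

Each column+gutter stride is 51 pt; with no margin, 14 of them is 714 pt.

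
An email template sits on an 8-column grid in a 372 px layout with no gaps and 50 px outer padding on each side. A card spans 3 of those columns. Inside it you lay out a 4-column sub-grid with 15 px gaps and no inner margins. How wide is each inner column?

14.25 px

Subtract both margins: 372 − 2·50 = 272 px.
With no gaps, each column is 272/8 = 34 px.
With no gaps, 3 columns span 3·34 = 102 px.
Subtracting 3 gaps of 15 leaves 57 for 4 columns, so d = 14.25 px.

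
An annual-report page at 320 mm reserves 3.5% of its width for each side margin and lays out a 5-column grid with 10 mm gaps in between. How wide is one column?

51.52 mm

Each margin = 3.5% of 320 = 11.2 mm; content = 320 − 2·11.2 = 297.6 mm.
Subtracting 4 gaps of 10 leaves 257.6 for 5 columns, so c = 51.52 mm.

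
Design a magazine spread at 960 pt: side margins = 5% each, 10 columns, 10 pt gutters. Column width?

960 × (1 − 2·5%) = 960 × 90% = 864 pt for the columns.
10 columns + 9 gutters: 10c + 9·10 = 864.
10c = 864 − 90 = 774, so c = 77.4 pt.

77.4 pt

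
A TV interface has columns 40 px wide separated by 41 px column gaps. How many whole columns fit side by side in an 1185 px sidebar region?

k columns need k·40 + (k−1)·41 = k·81 − 41.
k·81 − 41 ≤ 1185 → k ≤ 1226 / 81 ≈ 15.14, so k = 15.

15 columns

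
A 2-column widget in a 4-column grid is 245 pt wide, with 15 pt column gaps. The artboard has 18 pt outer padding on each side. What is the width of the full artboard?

541 pt

2c + 1·15 = 245 → 2c = 230 → c = 115 pt.
Artboard = 2·18 + 4·115 + 3·15 = 36 + 460 + 45 = 541 pt.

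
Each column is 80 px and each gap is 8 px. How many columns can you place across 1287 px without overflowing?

14 columns

Each extra column adds 80 + 8 = 88 px.
(1287 + 8) / 88 = 14.72, so 14 columns fit.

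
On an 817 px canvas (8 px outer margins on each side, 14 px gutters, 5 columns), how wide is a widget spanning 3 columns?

475 px

Subtract both margins: 817 − 2·8 = 801 px.
5c + 4·14 = 801 → 5c = 745 → c = 149 px.
Span of 3: 3·149 + 2·14 = 447 + 28 = 475 px.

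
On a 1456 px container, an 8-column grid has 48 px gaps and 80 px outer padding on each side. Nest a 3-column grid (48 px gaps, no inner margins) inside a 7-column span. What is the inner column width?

Take off 160 px of margins, leaving 1296 px.
Subtracting 7 gaps of 48 leaves 960 for 8 columns, so c = 120 px.
Span of 7: 7·120 + 6·48 = 840 + 288 = 1128 px.
3d + 2·48 = 1128 → 3d = 1032 → d = 344 px.

344 px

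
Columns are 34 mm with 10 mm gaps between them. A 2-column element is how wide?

Span of 2: 2·34 + 1·10 = 68 + 10 = 78 mm.

78 mm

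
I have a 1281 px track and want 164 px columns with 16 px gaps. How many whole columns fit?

7 columns

7 columns: 7·164 + 6·16 = 1244 px ≤ 1281.
8 columns: 1424 px > 1281. So 7.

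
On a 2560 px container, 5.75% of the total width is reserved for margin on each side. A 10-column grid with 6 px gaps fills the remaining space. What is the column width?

221.16 px

Each margin = 5.75% of 2560 = 147.2 px; content = 2560 − 2·147.2 = 2265.6 px.
Subtracting 9 gaps of 6 leaves 2211.6 for 10 columns, so c = 221.16 px.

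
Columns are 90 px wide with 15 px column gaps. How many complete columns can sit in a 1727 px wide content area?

16 columns

Each extra column adds 90 + 15 = 105 px.
(1727 + 15) / 105 = 16.59, so 16 columns fit.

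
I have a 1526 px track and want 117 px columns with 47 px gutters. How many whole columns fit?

Each extra column adds 117 + 47 = 164 px.
(1526 + 47) / 164 = 9.59, so 9 columns fit.

9 columns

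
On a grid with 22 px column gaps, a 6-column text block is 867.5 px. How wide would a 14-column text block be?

2053.5 px

Subtracting 5 column gaps of 22 leaves 757.5 for 6 columns, so c = 126.25 px.
Span of 14: 14·126.25 + 13·22 = 1767.5 + 286 = 2053.5 px.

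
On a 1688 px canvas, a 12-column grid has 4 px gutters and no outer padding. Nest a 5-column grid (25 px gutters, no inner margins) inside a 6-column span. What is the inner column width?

12c + 11·4 = 1688 → 12c = 1644 → c = 137 px.
6 columns plus 5 gutters: 822 + 20 = 842 px.
842 − 4·25 = 742; ÷5 gives d = 148.4 px.

148.4 px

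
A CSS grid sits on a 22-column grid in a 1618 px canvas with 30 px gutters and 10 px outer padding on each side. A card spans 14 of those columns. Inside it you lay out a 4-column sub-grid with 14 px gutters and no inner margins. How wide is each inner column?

Subtract both margins: 1618 − 2·10 = 1598 px.
22 columns + 21 gutters: 22c + 21·30 = 1598.
22c = 1598 − 630 = 968, so c = 44 px.
14 columns plus 13 gutters: 616 + 390 = 1006 px.
4d + 3·14 = 1006 → 4d = 964 → d = 241 px.

241 px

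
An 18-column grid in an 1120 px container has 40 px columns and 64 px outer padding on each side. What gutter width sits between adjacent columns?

16 px

Subtract both margins: 1120 − 2·64 = 992 px.
18 columns take 18·40 = 720 px; remaining 272 splits into 17 gutters.
g = 272 / 17 = 16 px.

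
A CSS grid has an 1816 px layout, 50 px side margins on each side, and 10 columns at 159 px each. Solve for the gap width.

Subtract both margins: 1816 − 2·50 = 1716 px.
10·159 + 9g = 1716 → 9g = 126 → g = 14 px.

14 px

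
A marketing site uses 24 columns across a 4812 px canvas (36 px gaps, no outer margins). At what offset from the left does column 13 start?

24c + 23·36 = 4812 → 24c = 3984 → c = 166 px.
Each column+gutter stride is 202 px; with no margin, 12 of them is 2424 px.

2424 px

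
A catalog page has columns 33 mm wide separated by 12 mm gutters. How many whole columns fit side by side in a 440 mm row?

Each extra column adds 33 + 12 = 45 mm.
(440 + 12) / 45 = 10.04, so 10 columns fit.

10 columns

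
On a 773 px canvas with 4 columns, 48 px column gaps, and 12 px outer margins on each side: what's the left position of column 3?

Take off 24 px of margins, leaving 749 px.
749 − 3·48 = 605; ÷4 gives c = 151.25 px.
Before column 3: the margin + 2 columns + 2 column gaps.
Offset = 12 + 2·(151.25 + 48) = 12 + 398.5 = 410.5 px.

410.5 px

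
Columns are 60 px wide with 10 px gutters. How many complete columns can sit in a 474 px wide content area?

6 columns

6 columns: 6·60 + 5·10 = 410 px ≤ 474.
7 columns: 480 px > 474. So 6.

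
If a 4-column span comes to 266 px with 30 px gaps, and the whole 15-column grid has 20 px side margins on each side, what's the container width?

4c + 3·30 = 266 → 4c = 176 → c = 44 px.
Total width: 2·20 + 15·44 + 14·30 = 1120 px.

1120 px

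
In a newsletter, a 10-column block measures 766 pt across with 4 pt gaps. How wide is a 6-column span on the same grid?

766 − 9·4 = 730; ÷10 gives c = 73 pt.
Span of 6: 6·73 + 5·4 = 438 + 20 = 458 pt.

458 pt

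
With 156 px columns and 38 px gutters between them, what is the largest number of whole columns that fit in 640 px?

3 columns

k columns need k·156 + (k−1)·38 = k·194 − 38.
k·194 − 38 ≤ 640 → k ≤ 678 / 194 ≈ 3.49, so k = 3.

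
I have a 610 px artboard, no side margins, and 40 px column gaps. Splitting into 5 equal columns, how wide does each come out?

90 px

5 columns + 4 column gaps: 5c + 4·40 = 610.
5c = 610 − 160 = 450, so c = 90 px.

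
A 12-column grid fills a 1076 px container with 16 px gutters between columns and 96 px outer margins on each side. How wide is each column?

59 px

Subtract both margins: 1076 − 2·96 = 884 px.
12c + 11·16 = 884 → 12c = 708 → c = 59 px.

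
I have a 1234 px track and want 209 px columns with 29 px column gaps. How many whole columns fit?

5 columns: 5·209 + 4·29 = 1161 px ≤ 1234.
6 columns: 1399 px > 1234. So 5.

5 columns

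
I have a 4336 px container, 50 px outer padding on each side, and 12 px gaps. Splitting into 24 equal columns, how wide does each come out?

Take off 100 px of margins, leaving 4236 px.
Subtracting 23 gaps of 12 leaves 3960 for 24 columns, so c = 165 px.

165 px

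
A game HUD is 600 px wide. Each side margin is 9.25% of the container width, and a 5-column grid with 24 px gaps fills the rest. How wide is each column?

78.6 px

Each margin = 9.25% of 600 = 55.5 px; content = 600 − 2·55.5 = 489 px.
5 columns + 4 gaps: 5c + 4·24 = 489.
5c = 489 − 96 = 393, so c = 78.6 px.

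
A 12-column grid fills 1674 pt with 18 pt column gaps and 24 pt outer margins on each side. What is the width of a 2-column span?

Subtract both margins: 1674 − 2·24 = 1626 pt.
12 columns + 11 column gaps: 12c + 11·18 = 1626.
12c = 1626 − 198 = 1428, so c = 119 pt.
2 columns plus 1 column gap: 238 + 18 = 256 pt.

256 pt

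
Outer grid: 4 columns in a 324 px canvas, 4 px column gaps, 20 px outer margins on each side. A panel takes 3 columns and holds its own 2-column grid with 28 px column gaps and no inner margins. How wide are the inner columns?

Subtract both margins: 324 − 2·20 = 284 px.
Subtracting 3 column gaps of 4 leaves 272 for 4 columns, so c = 68 px.
Span of 3: 3·68 + 2·4 = 204 + 8 = 212 px.
2d + 1·28 = 212 → 2d = 184 → d = 92 px.

92 px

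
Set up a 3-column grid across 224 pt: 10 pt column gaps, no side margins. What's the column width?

68 pt

3 columns + 2 column gaps: 3c + 2·10 = 224.
3c = 224 − 20 = 204, so c = 68 pt.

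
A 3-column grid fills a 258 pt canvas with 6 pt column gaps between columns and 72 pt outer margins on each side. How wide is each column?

Take off 144 pt of margins, leaving 114 pt.
Subtracting 2 column gaps of 6 leaves 102 for 3 columns, so c = 34 pt.

34 pt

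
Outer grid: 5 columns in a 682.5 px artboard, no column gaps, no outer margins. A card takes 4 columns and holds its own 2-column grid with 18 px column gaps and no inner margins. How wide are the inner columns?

With no column gaps, each column is 682.5/5 = 136.5 px.
With no column gaps, 4 columns span 4·136.5 = 546 px.
2d + 1·18 = 546 → 2d = 528 → d = 264 px.

264 px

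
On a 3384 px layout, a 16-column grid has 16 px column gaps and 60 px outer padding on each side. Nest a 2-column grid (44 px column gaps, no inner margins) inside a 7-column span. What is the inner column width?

Inside the margins: 3384 − 120 = 3264 px.
3264 − 15·16 = 3024; ÷16 gives c = 189 px.
7-column span = 7·189 + 6·16 = 1419 px.
1419 − 1·44 = 1375; ÷2 gives d = 687.5 px.

687.5 px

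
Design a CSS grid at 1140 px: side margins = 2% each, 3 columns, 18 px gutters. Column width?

352.8 px

Each margin = 2% of 1140 = 22.8 px; content = 1140 − 2·22.8 = 1094.4 px.
Subtracting 2 gutters of 18 leaves 1058.4 for 3 columns, so c = 352.8 px.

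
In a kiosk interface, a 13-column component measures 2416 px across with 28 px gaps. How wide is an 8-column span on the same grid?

1476 px

2416 − 12·28 = 2080; ÷13 gives c = 160 px.
8 columns plus 7 gaps: 1280 + 196 = 1476 px.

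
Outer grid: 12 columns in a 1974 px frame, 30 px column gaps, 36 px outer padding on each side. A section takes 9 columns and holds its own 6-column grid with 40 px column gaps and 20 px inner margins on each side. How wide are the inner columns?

196.5 px

Subtract both margins: 1974 − 2·36 = 1902 px.
12 columns + 11 column gaps: 12c + 11·30 = 1902.
12c = 1902 − 330 = 1572, so c = 131 px.
9 columns plus 8 column gaps: 1179 + 240 = 1419 px.
Inner content = 1419 − 2·20 = 1379 px.
1379 − 5·40 = 1179; ÷6 gives d = 196.5 px.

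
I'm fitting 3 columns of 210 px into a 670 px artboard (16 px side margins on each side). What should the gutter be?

4 px

Content width = 670 − 2·16 = 638 px.
Columns use 630 px, leaving 8 px across 2 gutters = 4 px each.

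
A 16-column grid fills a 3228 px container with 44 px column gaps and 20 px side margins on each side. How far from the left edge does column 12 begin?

Subtract both margins: 3228 − 2·20 = 3188 px.
Subtracting 15 column gaps of 44 leaves 2528 for 16 columns, so c = 158 px.
Before column 12: the margin + 11 columns + 11 column gaps.
Offset = 20 + 11·(158 + 44) = 20 + 2222 = 2242 px.

2242 px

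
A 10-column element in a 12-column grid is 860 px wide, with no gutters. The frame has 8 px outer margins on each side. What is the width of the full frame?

10c = 860 → c = 86 px.
Summing: 16 + 1032 = 1048 px.

1048 px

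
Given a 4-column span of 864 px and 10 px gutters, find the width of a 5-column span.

4c + 3·10 = 864 → 4c = 834 → c = 208.5 px.
5 columns plus 4 gutters: 1042.5 + 40 = 1082.5 px.

1082.5 px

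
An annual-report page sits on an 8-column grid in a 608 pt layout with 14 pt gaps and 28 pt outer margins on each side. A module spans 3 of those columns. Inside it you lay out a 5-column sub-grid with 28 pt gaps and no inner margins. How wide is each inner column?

Inside the margins: 608 − 56 = 552 pt.
Subtracting 7 gaps of 14 leaves 454 for 8 columns, so c = 56.75 pt.
3 columns plus 2 gaps: 170.25 + 28 = 198.25 pt.
Subtracting 4 gaps of 28 leaves 86.25 for 5 columns, so d = 17.25 pt.

17.25 pt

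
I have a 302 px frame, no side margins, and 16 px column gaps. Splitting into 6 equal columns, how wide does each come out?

302 − 5·16 = 222; ÷6 gives c = 37 px.

37 px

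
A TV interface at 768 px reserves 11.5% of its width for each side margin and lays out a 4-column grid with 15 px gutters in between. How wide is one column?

136.59 px

Each margin = 11.5% of 768 = 88.32 px; content = 768 − 2·88.32 = 591.36 px.
Subtracting 3 gutters of 15 leaves 546.36 for 4 columns, so c = 136.59 px.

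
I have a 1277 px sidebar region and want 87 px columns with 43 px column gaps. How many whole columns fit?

Each extra column adds 87 + 43 = 130 px.
(1277 + 43) / 130 = 10.15, so 10 columns fit.

10 columns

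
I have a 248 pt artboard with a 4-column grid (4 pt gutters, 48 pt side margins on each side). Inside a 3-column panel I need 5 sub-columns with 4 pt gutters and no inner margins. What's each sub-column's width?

Take off 96 pt of margins, leaving 152 pt.
4 columns + 3 gutters: 4c + 3·4 = 152.
4c = 152 − 12 = 140, so c = 35 pt.
Span of 3: 3·35 + 2·4 = 105 + 8 = 113 pt.
5 columns + 4 gutters: 5d + 4·4 = 113.
5d = 113 − 16 = 97, so d = 19.4 pt.

19.4 pt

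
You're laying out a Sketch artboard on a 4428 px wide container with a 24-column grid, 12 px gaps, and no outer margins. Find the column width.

24 columns + 23 gaps: 24c + 23·12 = 4428.
24c = 4428 − 276 = 4152, so c = 173 px.

173 px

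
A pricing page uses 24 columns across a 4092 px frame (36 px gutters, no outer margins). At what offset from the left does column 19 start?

3096 px

Subtracting 23 gutters of 36 leaves 3264 for 24 columns, so c = 136 px.
No margin, so column 19 starts at 18·(column + gutter) = 18·172 = 3096 px.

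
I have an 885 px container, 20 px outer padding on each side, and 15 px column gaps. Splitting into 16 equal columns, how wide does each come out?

Take off 40 px of margins, leaving 845 px.
16c + 15·15 = 845 → 16c = 620 → c = 38.75 px.

38.75 px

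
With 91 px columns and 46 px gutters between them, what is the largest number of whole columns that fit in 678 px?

Each extra column adds 91 + 46 = 137 px.
(678 + 46) / 137 = 5.28, so 5 columns fit.

5 columns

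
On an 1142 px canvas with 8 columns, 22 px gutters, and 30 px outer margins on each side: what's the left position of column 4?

444 px

Content = 1142 − 2·30 = 1082 px.
8c + 7·22 = 1082 → 8c = 928 → c = 116 px.
Column 4 starts at margin + 3·(column + gutter) = 30 + 3·138 = 444 px.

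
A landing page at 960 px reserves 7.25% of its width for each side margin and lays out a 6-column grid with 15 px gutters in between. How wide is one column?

124.3 px

Each margin = 7.25% of 960 = 69.6 px; content = 960 − 2·69.6 = 820.8 px.
Subtracting 5 gutters of 15 leaves 745.8 for 6 columns, so c = 124.3 px.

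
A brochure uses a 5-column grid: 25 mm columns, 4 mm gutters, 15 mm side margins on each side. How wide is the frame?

Adding margins, columns and gutters: 30 + 125 + 16 = 171 mm.

171 mm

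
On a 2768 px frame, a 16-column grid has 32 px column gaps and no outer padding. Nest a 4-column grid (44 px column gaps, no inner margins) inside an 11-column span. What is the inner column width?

16c + 15·32 = 2768 → 16c = 2288 → c = 143 px.
11-column span = 11·143 + 10·32 = 1893 px.
1893 − 3·44 = 1761; ÷4 gives d = 440.25 px.

440.25 px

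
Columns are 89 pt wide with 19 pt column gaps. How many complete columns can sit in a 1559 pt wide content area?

14 columns

14 columns: 14·89 + 13·19 = 1493 pt ≤ 1559.
15 columns: 1601 pt > 1559. So 14.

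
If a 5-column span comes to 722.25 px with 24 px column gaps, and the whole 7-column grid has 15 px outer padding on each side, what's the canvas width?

722.25 − 4·24 = 626.25; ÷5 gives c = 125.25 px.
Canvas = 2·15 + 7·125.25 + 6·24 = 30 + 876.75 + 144 = 1050.75 px.

1050.75 px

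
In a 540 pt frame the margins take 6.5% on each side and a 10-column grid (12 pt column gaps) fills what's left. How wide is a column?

540 × (1 − 2·6.5%) = 540 × 87% = 469.8 pt for the columns.
469.8 − 9·12 = 361.8; ÷10 gives c = 36.18 pt.

36.18 pt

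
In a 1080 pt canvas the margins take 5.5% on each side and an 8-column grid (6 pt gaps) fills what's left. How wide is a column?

1080 × (1 − 2·5.5%) = 1080 × 89% = 961.2 pt for the columns.
961.2 − 7·6 = 919.2; ÷8 gives c = 114.9 pt.

114.9 pt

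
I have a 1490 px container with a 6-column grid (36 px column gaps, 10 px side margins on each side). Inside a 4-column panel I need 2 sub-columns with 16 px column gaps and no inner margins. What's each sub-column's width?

476 px

Take off 20 px of margins, leaving 1470 px.
1470 − 5·36 = 1290; ÷6 gives c = 215 px.
4 columns plus 3 column gaps: 860 + 108 = 968 px.
2d + 1·16 = 968 → 2d = 952 → d = 476 px.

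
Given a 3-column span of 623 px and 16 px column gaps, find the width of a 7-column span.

1475 px

3c + 2·16 = 623 → 3c = 591 → c = 197 px.
7 columns plus 6 column gaps: 1379 + 96 = 1475 px.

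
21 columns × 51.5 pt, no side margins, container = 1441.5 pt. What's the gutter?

18 pt

Columns use 1081.5 pt, leaving 360 pt across 20 gutters = 18 pt each.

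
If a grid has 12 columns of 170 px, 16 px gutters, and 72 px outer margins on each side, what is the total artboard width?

Total width: 2·72 + 12·170 + 11·16 = 2360 px.

2360 px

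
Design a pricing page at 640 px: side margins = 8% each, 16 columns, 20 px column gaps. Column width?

14.85 px

640 × (1 − 2·8%) = 640 × 84% = 537.6 px for the columns.
537.6 − 15·20 = 237.6; ÷16 gives c = 14.85 px.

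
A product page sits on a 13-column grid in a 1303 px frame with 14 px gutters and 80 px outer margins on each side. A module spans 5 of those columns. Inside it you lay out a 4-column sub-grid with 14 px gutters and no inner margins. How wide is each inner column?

97.25 px

Inside the margins: 1303 − 160 = 1143 px.
13c + 12·14 = 1143 → 13c = 975 → c = 75 px.
5 columns plus 4 gutters: 375 + 56 = 431 px.
4d + 3·14 = 431 → 4d = 389 → d = 97.25 px.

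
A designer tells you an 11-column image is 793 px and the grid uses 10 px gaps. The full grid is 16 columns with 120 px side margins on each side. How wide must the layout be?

1398 px

Subtracting 10 gaps of 10 leaves 693 for 11 columns, so c = 63 px.
Total width: 2·120 + 16·63 + 15·10 = 1398 px.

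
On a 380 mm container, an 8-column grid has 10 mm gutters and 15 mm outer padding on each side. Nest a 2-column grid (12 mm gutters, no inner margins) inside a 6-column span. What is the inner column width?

Take off 30 mm of margins, leaving 350 mm.
8c + 7·10 = 350 → 8c = 280 → c = 35 mm.
Span of 6: 6·35 + 5·10 = 210 + 50 = 260 mm.
2d + 1·12 = 260 → 2d = 248 → d = 124 mm.

124 mm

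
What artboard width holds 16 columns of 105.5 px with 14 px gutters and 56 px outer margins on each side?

Artboard = 2·56 + 16·105.5 + 15·14 = 112 + 1688 + 210 = 2010 px.

2010 px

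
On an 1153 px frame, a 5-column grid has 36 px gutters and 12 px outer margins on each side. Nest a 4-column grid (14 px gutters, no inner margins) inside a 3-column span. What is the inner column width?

155.25 px

Inside the margins: 1153 − 24 = 1129 px.
5c + 4·36 = 1129 → 5c = 985 → c = 197 px.
Span of 3: 3·197 + 2·36 = 591 + 72 = 663 px.
663 − 3·14 = 621; ÷4 gives d = 155.25 px.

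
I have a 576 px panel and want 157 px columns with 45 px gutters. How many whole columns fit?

3 columns: 3·157 + 2·45 = 561 px ≤ 576.
4 columns: 763 px > 576. So 3.

3 columns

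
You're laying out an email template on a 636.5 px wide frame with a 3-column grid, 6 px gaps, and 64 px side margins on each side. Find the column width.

165.5 px

Content width = 636.5 − 2·64 = 508.5 px.
3 columns + 2 gaps: 3c + 2·6 = 508.5.
3c = 508.5 − 12 = 496.5, so c = 165.5 px.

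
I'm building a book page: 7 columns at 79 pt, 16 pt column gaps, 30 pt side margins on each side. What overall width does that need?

Total width: 2·30 + 7·79 + 6·16 = 709 pt.

709 pt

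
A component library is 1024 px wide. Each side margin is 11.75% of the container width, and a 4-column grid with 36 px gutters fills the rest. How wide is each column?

Margins: 11.75% × 1024 = 120.32 px each, so content = 1024 − 240.64 = 783.36 px.
4 columns + 3 gutters: 4c + 3·36 = 783.36.
4c = 783.36 − 108 = 675.36, so c = 168.84 px.

168.84 px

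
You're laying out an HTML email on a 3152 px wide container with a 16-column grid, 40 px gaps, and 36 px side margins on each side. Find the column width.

Subtract both margins: 3152 − 2·36 = 3080 px.
16 columns + 15 gaps: 16c + 15·40 = 3080.
16c = 3080 − 600 = 2480, so c = 155 px.

155 px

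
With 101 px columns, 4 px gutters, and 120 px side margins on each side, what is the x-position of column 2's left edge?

225 px

Each column+gutter stride is 105 px; 1 of them past the 120 px margin is 120 + 105 = 225 px.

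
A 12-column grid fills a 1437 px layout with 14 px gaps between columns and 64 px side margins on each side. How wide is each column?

96.25 px

Content width = 1437 − 2·64 = 1309 px.
Subtracting 11 gaps of 14 leaves 1155 for 12 columns, so c = 96.25 px.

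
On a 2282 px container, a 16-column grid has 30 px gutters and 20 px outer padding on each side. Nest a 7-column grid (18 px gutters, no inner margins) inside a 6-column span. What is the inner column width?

102 px

Subtract both margins: 2282 − 2·20 = 2242 px.
2242 − 15·30 = 1792; ÷16 gives c = 112 px.
6 columns plus 5 gutters: 672 + 150 = 822 px.
7 columns + 6 gutters: 7d + 6·18 = 822.
7d = 822 − 108 = 714, so d = 102 px.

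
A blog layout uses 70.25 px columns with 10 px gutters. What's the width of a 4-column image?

311 px

4 columns plus 3 gutters: 281 + 30 = 311 px.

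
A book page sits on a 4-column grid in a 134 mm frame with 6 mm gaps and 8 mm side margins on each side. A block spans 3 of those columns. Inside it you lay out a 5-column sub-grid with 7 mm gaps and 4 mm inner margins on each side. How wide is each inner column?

Inside the margins: 134 − 16 = 118 mm.
4c + 3·6 = 118 → 4c = 100 → c = 25 mm.
3-column span = 3·25 + 2·6 = 87 mm.
Inner content = 87 − 2·4 = 79 mm.
79 − 4·7 = 51; ÷5 gives d = 10.2 mm.

10.2 mm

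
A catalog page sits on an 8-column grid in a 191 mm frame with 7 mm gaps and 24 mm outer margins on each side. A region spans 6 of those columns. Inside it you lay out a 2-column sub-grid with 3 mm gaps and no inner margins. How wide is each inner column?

Inside the margins: 191 − 48 = 143 mm.
Subtracting 7 gaps of 7 leaves 94 for 8 columns, so c = 11.75 mm.
6 columns plus 5 gaps: 70.5 + 35 = 105.5 mm.
2 columns + 1 gap: 2d + 1·3 = 105.5.
2d = 105.5 − 3 = 102.5, so d = 51.25 mm.

51.25 mm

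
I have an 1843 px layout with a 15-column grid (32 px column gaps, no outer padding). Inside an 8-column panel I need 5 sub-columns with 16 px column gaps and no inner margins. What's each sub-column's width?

180.8 px

Subtracting 14 column gaps of 32 leaves 1395 for 15 columns, so c = 93 px.
8 columns plus 7 column gaps: 744 + 224 = 968 px.
5d + 4·16 = 968 → 5d = 904 → d = 180.8 px.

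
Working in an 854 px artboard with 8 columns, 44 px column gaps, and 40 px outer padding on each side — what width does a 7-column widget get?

671.75 px

Inside the margins: 854 − 80 = 774 px.
774 − 7·44 = 466; ÷8 gives c = 58.25 px.
7-column span = 7·58.25 + 6·44 = 671.75 px.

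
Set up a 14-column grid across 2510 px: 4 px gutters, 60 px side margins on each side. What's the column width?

167 px

Take off 120 px of margins, leaving 2390 px.
Subtracting 13 gutters of 4 leaves 2338 for 14 columns, so c = 167 px.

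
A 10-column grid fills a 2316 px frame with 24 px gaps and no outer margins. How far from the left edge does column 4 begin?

2316 − 9·24 = 2100; ÷10 gives c = 210 px.
Each column+gutter stride is 234 px; with no margin, 3 of them is 702 px.

702 px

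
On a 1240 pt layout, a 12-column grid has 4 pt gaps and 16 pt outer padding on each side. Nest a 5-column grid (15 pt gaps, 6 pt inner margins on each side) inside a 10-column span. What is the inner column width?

Take off 32 pt of margins, leaving 1208 pt.
Subtracting 11 gaps of 4 leaves 1164 for 12 columns, so c = 97 pt.
10 columns plus 9 gaps: 970 + 36 = 1006 pt.
Inner content = 1006 − 2·6 = 994 pt.
994 − 4·15 = 934; ÷5 gives d = 186.8 pt.

186.8 pt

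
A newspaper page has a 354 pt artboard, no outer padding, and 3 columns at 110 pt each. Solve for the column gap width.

3 columns take 3·110 = 330 pt; remaining 24 splits into 2 column gaps.
g = 24 / 2 = 12 pt.

12 pt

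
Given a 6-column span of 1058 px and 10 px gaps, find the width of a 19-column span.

3372 px

1058 − 5·10 = 1008; ÷6 gives c = 168 px.
19-column span = 19·168 + 18·10 = 3372 px.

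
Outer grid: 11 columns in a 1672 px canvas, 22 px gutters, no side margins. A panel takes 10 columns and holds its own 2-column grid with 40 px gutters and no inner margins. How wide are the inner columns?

Subtracting 10 gutters of 22 leaves 1452 for 11 columns, so c = 132 px.
10 columns plus 9 gutters: 1320 + 198 = 1518 px.
2d + 1·40 = 1518 → 2d = 1478 → d = 739 px.

739 px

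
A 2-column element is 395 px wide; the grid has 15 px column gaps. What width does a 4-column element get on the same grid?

805 px

Subtracting 1 column gap of 15 leaves 380 for 2 columns, so c = 190 px.
4 columns plus 3 column gaps: 760 + 45 = 805 px.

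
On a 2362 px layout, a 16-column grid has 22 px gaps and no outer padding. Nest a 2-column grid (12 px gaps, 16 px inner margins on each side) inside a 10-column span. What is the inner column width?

712 px

Subtracting 15 gaps of 22 leaves 2032 for 16 columns, so c = 127 px.
Span of 10: 10·127 + 9·22 = 1270 + 198 = 1468 px.
Inner content = 1468 − 2·16 = 1436 px.
1436 − 1·12 = 1424; ÷2 gives d = 712 px.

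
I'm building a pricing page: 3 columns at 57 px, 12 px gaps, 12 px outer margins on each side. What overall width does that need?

219 px

Total width: 2·12 + 3·57 + 2·12 = 219 px.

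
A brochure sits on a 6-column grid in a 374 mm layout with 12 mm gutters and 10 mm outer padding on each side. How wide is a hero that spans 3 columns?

171 mm

Content width = 374 − 2·10 = 354 mm.
354 − 5·12 = 294; ÷6 gives c = 49 mm.
Span of 3: 3·49 + 2·12 = 147 + 24 = 171 mm.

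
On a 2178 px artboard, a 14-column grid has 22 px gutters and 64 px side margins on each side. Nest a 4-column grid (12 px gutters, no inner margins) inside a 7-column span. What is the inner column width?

244.5 px

Subtract both margins: 2178 − 2·64 = 2050 px.
14 columns + 13 gutters: 14c + 13·22 = 2050.
14c = 2050 − 286 = 1764, so c = 126 px.
7-column span = 7·126 + 6·22 = 1014 px.
4 columns + 3 gutters: 4d + 3·12 = 1014.
4d = 1014 − 36 = 978, so d = 244.5 px.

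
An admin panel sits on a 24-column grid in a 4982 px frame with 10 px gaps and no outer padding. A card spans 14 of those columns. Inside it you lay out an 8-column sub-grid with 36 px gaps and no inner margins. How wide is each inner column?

4982 − 23·10 = 4752; ÷24 gives c = 198 px.
14 columns plus 13 gaps: 2772 + 130 = 2902 px.
Subtracting 7 gaps of 36 leaves 2650 for 8 columns, so d = 331.25 px.

331.25 px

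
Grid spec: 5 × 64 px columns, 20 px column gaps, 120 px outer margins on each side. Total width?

640 px

Canvas = 2·120 + 5·64 + 4·20 = 240 + 320 + 80 = 640 px.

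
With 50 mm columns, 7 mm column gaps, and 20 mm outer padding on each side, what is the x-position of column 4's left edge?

191 mm

Each column+gutter stride is 57 mm; 3 of them past the 20 mm margin is 20 + 171 = 191 mm.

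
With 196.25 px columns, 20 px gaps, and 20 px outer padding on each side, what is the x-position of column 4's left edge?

Column 4 starts at margin + 3·(column + gutter) = 20 + 3·216.25 = 668.75 px.

668.75 px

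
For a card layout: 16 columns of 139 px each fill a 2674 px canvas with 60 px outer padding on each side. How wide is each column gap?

22 px

Take off 120 px of margins, leaving 2554 px.
Columns use 2224 px, leaving 330 px across 15 column gaps = 22 px each.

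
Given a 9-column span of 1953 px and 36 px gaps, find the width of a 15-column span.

3279 px

Subtracting 8 gaps of 36 leaves 1665 for 9 columns, so c = 185 px.
15-column span = 15·185 + 14·36 = 3279 px.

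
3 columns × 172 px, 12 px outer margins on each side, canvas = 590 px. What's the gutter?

Content width = 590 − 2·12 = 566 px.
Columns use 516 px, leaving 50 px across 2 gutters = 25 px each.

25 px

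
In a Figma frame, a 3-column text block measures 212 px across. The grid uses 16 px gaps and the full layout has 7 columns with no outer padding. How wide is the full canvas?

516 px

Subtracting 2 gaps of 16 leaves 180 for 3 columns, so c = 60 px.
Canvas = 7·60 + 6·16 = 420 + 96 = 516 px.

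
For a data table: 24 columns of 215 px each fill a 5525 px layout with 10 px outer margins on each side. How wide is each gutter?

15 px

Subtract both margins: 5525 − 2·10 = 5505 px.
24 columns take 24·215 = 5160 px; remaining 345 splits into 23 gutters.
g = 345 / 23 = 15 px.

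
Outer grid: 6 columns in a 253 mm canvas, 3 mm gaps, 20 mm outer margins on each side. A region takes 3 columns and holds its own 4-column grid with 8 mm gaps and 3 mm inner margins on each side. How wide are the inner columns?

18.75 mm

Inside the margins: 253 − 40 = 213 mm.
213 − 5·3 = 198; ÷6 gives c = 33 mm.
Span of 3: 3·33 + 2·3 = 99 + 6 = 105 mm.
Inner content = 105 − 2·3 = 99 mm.
4d + 3·8 = 99 → 4d = 75 → d = 18.75 mm.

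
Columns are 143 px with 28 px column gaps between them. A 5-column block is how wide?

5 columns plus 4 column gaps: 715 + 112 = 827 px.

827 px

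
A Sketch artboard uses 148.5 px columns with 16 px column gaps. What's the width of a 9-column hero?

1464.5 px

9-column span = 9·148.5 + 8·16 = 1464.5 px.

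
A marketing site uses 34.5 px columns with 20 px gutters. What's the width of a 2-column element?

2 columns plus 1 gutter: 69 + 20 = 89 px.

89 px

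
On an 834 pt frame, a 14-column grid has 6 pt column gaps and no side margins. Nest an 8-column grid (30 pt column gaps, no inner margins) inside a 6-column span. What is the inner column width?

834 − 13·6 = 756; ÷14 gives c = 54 pt.
6 columns plus 5 column gaps: 324 + 30 = 354 pt.
8d + 7·30 = 354 → 8d = 144 → d = 18 pt.

18 pt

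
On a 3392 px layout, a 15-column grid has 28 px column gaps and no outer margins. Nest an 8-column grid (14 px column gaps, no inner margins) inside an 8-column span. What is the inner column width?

3392 − 14·28 = 3000; ÷15 gives c = 200 px.
8-column span = 8·200 + 7·28 = 1796 px.
Subtracting 7 column gaps of 14 leaves 1698 for 8 columns, so d = 212.25 px.

212.25 px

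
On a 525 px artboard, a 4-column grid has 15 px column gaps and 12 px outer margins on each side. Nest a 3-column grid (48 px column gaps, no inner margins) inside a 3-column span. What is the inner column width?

Take off 24 px of margins, leaving 501 px.
4c + 3·15 = 501 → 4c = 456 → c = 114 px.
Span of 3: 3·114 + 2·15 = 342 + 30 = 372 px.
Subtracting 2 column gaps of 48 leaves 276 for 3 columns, so d = 92 px.

92 px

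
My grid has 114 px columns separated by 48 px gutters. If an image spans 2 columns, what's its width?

Span of 2: 2·114 + 1·48 = 228 + 48 = 276 px.

276 px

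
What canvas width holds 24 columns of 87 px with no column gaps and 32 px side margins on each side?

Total width: 2·32 + 24·87 = 2152 px.

2152 px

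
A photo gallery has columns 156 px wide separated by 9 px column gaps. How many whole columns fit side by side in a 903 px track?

5 columns

Each extra column adds 156 + 9 = 165 px.
(903 + 9) / 165 = 5.53, so 5 columns fit.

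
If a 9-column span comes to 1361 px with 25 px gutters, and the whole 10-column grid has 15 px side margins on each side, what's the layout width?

9 columns + 8 gutters: 9c + 8·25 = 1361.
9c = 1361 − 200 = 1161, so c = 129 px.
Adding margins, columns and gutters: 30 + 1290 + 225 = 1545 px.

1545 px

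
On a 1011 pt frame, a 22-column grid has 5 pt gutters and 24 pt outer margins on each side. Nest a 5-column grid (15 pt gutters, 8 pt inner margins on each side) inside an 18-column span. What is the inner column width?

142.2 pt

Outer content = 1011 − 2·24 = 963 pt.
22c + 21·5 = 963 → 22c = 858 → c = 39 pt.
18 columns plus 17 gutters: 702 + 85 = 787 pt.
Inner content = 787 − 2·8 = 771 pt.
771 − 4·15 = 711; ÷5 gives d = 142.2 pt.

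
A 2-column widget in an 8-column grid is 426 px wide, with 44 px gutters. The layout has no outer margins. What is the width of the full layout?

426 − 1·44 = 382; ÷2 gives c = 191 px.
Summing: 1528 + 308 = 1836 px.

1836 px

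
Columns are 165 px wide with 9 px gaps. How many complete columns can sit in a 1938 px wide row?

Each extra column adds 165 + 9 = 174 px.
(1938 + 9) / 174 = 11.19, so 11 columns fit.

11 columns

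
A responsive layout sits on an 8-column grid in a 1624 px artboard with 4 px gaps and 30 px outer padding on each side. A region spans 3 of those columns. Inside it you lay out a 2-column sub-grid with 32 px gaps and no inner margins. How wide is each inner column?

276 px

Take off 60 px of margins, leaving 1564 px.
Subtracting 7 gaps of 4 leaves 1536 for 8 columns, so c = 192 px.
3 columns plus 2 gaps: 576 + 8 = 584 px.
2 columns + 1 gap: 2d + 1·32 = 584.
2d = 584 − 32 = 552, so d = 276 px.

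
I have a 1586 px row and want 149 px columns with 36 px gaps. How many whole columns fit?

8 columns

Each extra column adds 149 + 36 = 185 px.
(1586 + 36) / 185 = 8.77, so 8 columns fit.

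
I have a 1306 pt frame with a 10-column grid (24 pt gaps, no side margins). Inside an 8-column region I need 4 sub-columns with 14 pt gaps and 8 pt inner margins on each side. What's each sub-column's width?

245.5 pt

Subtracting 9 gaps of 24 leaves 1090 for 10 columns, so c = 109 pt.
Span of 8: 8·109 + 7·24 = 872 + 168 = 1040 pt.
Inner content = 1040 − 2·8 = 1024 pt.
4d + 3·14 = 1024 → 4d = 982 → d = 245.5 pt.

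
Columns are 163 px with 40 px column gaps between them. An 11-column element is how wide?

11 columns plus 10 column gaps: 1793 + 400 = 2193 px.

2193 px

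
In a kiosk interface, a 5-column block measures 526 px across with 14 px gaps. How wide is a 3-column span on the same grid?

310 px

526 − 4·14 = 470; ÷5 gives c = 94 px.
3-column span = 3·94 + 2·14 = 310 px.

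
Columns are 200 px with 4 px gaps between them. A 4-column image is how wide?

812 px

Span of 4: 4·200 + 3·4 = 800 + 12 = 812 px.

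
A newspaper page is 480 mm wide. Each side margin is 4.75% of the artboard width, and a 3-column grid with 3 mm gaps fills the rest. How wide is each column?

142.8 mm

Margins: 4.75% × 480 = 22.8 mm each, so content = 480 − 45.6 = 434.4 mm.
434.4 − 2·3 = 428.4; ÷3 gives c = 142.8 mm.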